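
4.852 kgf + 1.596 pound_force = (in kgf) 5.576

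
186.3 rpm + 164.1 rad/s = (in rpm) 1753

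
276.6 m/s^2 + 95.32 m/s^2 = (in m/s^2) 371.9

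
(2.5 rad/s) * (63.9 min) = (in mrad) 9.585e+06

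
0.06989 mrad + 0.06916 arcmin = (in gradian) 0.00573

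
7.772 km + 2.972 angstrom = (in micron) 7.772e+09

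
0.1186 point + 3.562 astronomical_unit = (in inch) 2.098e+13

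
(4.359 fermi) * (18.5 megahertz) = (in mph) 1.804e-07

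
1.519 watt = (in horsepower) 0.002037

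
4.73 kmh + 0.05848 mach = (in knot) 41.26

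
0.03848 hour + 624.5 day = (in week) 89.21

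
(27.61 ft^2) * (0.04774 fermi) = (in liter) 1.225e-13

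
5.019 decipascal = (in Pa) 0.5019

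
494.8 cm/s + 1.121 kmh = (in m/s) 5.259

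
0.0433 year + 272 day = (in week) 41.11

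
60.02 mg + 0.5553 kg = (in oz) 19.59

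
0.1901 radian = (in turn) 0.03026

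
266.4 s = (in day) 0.003083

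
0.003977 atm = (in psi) 0.05845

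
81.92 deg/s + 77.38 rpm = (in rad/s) 9.533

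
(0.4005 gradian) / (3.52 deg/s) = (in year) 3.247e-09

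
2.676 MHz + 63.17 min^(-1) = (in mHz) 2.676e+09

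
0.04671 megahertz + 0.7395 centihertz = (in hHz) 467.1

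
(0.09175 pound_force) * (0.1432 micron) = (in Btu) 5.539e-11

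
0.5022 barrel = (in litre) 79.84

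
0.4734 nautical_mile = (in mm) 8.767e+05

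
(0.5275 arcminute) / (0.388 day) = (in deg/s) 2.623e-07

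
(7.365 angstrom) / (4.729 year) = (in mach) 1.45e-20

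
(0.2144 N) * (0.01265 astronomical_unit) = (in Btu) 3.846e+05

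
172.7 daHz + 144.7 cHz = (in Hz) 1728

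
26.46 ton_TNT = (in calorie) 2.646e+10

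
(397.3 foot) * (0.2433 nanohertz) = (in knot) 5.727e-08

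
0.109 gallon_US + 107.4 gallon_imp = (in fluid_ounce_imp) 1.72e+04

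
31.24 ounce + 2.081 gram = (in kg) 0.8877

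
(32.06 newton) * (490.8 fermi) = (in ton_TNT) 3.761e-21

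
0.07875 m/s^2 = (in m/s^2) 0.07875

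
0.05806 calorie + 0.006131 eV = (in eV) 1.516e+18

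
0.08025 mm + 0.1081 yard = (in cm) 9.893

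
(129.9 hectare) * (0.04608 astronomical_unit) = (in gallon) 2.366e+18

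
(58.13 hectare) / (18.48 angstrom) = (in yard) 3.44e+14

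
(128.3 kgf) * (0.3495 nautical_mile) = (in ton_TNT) 0.0001946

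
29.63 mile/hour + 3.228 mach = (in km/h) 4005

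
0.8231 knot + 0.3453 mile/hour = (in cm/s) 57.78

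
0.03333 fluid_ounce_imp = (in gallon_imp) 0.0002083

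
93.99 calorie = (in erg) 3.933e+09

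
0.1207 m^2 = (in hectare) 1.207e-05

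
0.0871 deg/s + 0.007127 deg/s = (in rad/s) 0.001645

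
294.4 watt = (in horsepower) 0.3948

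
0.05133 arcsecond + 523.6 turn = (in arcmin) 1.131e+07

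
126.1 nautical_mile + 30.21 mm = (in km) 233.5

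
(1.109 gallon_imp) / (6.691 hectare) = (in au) 5.037e-19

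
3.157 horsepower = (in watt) 2354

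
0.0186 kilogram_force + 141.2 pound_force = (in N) 628.3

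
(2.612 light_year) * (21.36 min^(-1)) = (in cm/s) 8.797e+17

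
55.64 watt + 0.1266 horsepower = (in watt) 150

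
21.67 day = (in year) 0.05937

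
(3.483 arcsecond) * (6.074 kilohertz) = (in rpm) 0.9794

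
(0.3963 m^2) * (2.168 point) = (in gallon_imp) 0.06667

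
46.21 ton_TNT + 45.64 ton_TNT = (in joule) 3.843e+11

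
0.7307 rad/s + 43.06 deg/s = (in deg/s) 84.93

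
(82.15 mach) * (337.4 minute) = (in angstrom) 5.663e+18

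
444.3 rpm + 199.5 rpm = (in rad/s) 67.42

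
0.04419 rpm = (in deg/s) 0.2651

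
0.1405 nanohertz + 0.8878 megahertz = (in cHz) 8.878e+07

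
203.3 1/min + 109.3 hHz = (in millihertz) 1.093e+07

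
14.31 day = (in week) 2.044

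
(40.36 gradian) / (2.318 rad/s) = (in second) 0.2735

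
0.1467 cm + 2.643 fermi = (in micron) 1467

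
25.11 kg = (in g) 2.511e+04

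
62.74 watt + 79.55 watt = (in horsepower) 0.1908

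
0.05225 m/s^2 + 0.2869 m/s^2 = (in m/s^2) 0.3392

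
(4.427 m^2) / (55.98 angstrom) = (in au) 0.005286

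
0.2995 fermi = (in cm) 2.995e-14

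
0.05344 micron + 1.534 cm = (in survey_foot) 0.05033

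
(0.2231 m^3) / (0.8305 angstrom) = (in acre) 6.638e+05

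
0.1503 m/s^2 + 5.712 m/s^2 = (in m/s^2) 5.862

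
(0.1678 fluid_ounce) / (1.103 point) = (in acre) 3.151e-06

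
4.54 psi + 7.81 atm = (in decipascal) 8.227e+06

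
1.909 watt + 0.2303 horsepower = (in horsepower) 0.2329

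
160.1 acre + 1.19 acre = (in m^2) 6.527e+05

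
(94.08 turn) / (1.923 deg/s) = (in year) 0.0005585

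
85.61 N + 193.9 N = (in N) 279.5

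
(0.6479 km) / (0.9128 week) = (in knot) 0.002281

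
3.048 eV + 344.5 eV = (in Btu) 5.278e-20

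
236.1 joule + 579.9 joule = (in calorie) 195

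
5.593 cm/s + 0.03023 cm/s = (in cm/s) 5.623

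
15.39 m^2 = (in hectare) 0.001539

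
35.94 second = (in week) 5.942e-05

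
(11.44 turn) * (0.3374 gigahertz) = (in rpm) 2.316e+11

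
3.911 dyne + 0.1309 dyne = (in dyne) 4.042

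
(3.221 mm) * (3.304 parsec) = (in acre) 8.115e+10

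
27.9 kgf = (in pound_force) 61.51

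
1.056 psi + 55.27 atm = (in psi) 813.3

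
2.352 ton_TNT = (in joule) 9.841e+09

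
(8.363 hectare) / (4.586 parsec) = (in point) 1.675e-09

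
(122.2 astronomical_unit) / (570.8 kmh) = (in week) 1.906e+05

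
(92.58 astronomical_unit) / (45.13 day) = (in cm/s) 3.552e+08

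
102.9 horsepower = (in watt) 7.673e+04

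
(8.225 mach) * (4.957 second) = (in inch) 5.466e+05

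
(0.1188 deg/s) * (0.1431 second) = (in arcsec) 61.2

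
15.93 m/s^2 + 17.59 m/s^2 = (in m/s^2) 33.52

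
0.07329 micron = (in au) 4.899e-19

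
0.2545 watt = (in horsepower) 0.0003413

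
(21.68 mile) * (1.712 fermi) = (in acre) 1.476e-14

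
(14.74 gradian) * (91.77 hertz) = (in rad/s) 21.25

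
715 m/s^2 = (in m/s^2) 715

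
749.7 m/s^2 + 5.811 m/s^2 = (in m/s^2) 755.5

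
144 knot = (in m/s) 74.08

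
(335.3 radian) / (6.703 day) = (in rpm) 0.005529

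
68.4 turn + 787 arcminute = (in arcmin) 1.478e+06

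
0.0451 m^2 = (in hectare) 4.51e-06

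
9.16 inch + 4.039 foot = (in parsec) 4.744e-17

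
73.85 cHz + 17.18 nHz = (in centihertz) 73.85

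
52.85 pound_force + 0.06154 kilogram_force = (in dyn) 2.357e+07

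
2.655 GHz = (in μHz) 2.655e+15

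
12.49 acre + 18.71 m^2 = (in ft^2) 5.443e+05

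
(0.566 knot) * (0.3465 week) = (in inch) 2.402e+06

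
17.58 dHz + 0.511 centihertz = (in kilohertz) 0.001763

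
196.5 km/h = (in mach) 0.1603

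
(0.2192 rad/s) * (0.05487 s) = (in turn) 0.001914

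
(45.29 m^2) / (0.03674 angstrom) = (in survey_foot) 4.044e+13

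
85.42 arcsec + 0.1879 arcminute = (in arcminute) 1.612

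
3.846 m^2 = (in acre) 0.0009504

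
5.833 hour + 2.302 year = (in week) 120.1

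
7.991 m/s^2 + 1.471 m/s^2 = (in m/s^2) 9.462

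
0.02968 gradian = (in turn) 7.42e-05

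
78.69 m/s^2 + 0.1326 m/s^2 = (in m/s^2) 78.82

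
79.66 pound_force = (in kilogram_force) 36.13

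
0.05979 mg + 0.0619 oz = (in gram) 1.755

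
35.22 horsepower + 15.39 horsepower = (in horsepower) 50.61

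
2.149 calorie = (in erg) 8.991e+07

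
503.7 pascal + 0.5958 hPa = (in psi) 0.0817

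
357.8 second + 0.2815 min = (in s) 374.7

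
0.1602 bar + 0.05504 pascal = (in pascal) 1.602e+04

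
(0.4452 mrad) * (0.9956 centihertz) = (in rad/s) 4.432e-06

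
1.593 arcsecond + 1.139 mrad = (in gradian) 0.073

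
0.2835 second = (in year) 8.99e-09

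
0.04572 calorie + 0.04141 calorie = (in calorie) 0.08713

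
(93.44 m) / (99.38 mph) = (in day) 2.434e-05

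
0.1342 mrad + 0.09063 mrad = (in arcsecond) 46.37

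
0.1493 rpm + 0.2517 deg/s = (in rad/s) 0.02003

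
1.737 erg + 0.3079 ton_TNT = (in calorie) 3.079e+08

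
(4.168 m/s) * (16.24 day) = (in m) 5.848e+06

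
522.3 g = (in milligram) 5.223e+05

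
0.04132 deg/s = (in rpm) 0.006887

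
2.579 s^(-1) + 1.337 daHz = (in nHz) 1.595e+10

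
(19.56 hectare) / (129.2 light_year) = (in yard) 1.75e-13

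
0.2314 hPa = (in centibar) 0.02314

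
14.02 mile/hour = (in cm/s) 626.8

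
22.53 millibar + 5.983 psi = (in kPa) 43.5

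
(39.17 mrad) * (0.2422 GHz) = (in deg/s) 5.436e+08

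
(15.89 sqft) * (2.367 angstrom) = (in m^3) 3.494e-10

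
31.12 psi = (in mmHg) 1609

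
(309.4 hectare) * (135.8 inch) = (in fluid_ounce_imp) 3.756e+11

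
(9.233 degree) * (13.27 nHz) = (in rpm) 2.042e-08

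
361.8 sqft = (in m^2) 33.61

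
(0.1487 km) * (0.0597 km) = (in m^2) 8877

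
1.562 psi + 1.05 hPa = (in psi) 1.577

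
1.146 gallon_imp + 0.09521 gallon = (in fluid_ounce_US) 188.4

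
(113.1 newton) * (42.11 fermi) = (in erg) 4.763e-05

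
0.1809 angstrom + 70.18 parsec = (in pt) 6.139e+21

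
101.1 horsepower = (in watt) 7.539e+04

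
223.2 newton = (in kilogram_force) 22.76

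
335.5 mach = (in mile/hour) 2.555e+05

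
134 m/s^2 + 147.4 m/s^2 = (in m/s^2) 281.4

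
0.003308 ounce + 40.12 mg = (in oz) 0.004723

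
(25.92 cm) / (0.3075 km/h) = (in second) 3.035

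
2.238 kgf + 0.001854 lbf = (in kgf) 2.239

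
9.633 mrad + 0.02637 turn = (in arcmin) 602.7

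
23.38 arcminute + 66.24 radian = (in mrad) 6.625e+04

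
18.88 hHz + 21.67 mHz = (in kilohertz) 1.888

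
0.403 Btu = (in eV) 2.654e+21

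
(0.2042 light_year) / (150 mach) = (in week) 6.254e+04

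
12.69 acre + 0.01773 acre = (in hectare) 5.143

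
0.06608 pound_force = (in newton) 0.2939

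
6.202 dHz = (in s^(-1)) 0.6202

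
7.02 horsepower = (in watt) 5235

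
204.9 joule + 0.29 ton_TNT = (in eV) 7.573e+27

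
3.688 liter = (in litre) 3.688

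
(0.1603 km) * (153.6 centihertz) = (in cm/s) 2.462e+04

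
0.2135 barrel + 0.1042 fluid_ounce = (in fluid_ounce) 1148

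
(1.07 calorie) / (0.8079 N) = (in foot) 18.18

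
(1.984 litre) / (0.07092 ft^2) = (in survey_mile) 0.0001871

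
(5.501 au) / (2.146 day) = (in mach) 1.303e+04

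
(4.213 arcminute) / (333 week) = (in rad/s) 6.085e-12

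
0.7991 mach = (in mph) 608.7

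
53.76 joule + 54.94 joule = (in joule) 108.7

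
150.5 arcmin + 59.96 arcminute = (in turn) 0.009744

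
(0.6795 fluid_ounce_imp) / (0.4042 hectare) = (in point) 1.354e-05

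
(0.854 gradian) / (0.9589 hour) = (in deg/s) 0.0002227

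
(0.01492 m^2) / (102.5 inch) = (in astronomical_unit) 3.831e-14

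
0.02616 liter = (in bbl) 0.0001645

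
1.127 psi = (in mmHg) 58.28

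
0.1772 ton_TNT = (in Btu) 7.027e+05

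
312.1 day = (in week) 44.59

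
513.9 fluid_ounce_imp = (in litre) 14.6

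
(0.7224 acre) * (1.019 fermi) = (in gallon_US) 7.87e-10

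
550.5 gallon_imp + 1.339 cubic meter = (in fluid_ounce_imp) 1.352e+05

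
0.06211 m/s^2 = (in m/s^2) 0.06211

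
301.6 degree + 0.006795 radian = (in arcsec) 1.087e+06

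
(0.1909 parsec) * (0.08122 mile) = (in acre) 1.903e+14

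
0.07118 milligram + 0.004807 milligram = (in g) 7.599e-05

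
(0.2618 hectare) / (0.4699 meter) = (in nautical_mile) 3.008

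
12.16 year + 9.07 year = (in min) 1.116e+07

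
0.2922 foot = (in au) 5.953e-13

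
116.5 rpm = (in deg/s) 699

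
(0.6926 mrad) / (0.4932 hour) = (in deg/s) 2.235e-05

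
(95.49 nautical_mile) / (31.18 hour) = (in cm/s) 157.6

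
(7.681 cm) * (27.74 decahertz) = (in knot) 41.42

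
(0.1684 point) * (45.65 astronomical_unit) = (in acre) 1.003e+05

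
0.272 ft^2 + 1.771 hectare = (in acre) 4.376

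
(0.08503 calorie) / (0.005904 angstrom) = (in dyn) 6.026e+16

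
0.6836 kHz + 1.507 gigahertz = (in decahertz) 1.507e+08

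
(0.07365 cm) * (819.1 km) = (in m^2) 603.3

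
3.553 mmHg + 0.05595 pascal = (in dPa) 4738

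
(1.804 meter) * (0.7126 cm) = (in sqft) 0.1384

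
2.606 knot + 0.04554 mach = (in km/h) 60.65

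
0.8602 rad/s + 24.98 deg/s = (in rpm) 12.38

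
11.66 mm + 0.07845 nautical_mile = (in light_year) 1.536e-14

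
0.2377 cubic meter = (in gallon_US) 62.79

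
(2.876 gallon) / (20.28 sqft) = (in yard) 0.006319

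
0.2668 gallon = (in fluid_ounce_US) 34.15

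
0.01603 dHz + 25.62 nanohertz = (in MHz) 1.603e-09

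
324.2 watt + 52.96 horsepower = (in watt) 3.982e+04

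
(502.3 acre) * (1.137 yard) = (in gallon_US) 5.583e+08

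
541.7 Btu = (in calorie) 1.366e+05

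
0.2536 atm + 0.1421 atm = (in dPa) 4.009e+05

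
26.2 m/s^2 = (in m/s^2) 26.2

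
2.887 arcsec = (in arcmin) 0.04812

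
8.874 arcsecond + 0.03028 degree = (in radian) 0.0005715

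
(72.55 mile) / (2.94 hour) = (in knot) 21.44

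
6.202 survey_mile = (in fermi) 9.981e+18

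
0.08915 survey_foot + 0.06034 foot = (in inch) 1.794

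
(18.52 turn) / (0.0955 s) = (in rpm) 1.164e+04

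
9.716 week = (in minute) 9.794e+04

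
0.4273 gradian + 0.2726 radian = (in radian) 0.2793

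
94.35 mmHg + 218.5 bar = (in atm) 215.8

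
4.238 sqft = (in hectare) 3.937e-05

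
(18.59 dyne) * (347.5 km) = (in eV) 4.032e+20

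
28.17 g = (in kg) 0.02817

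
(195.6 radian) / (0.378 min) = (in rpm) 82.36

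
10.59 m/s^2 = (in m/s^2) 10.59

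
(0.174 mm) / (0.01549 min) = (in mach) 5.498e-07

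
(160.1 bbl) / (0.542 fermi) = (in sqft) 5.055e+17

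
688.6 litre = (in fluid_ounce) 2.328e+04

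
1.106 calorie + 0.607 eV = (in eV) 2.888e+19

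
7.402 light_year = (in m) 7.003e+16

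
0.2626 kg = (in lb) 0.5789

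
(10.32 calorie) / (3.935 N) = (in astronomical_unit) 7.335e-11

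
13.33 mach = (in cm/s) 4.539e+05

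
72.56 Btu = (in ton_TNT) 1.83e-05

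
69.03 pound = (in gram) 3.131e+04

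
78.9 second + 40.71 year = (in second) 1.284e+09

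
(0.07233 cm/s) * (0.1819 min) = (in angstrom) 7.894e+07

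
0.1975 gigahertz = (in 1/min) 1.185e+10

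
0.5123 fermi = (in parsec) 1.66e-32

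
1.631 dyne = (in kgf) 1.663e-06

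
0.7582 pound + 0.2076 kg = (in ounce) 19.45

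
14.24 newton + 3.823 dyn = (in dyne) 1.424e+06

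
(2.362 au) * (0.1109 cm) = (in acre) 9.683e+04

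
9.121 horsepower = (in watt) 6802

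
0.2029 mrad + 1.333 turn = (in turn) 1.333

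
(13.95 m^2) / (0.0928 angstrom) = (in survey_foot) 4.932e+12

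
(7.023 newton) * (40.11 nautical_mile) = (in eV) 3.256e+24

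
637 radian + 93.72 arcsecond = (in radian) 637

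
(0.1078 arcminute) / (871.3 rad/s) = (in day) 4.165e-13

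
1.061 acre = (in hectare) 0.4294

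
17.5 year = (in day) 6388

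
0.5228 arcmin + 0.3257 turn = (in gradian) 130.3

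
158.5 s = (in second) 158.5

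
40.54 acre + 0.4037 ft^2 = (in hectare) 16.41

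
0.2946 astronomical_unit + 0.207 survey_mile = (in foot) 1.446e+11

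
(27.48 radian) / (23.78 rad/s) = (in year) 3.664e-08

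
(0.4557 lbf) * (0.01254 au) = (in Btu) 3.604e+06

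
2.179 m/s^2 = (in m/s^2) 2.179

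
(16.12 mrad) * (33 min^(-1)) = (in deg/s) 0.508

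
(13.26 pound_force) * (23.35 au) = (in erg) 2.06e+21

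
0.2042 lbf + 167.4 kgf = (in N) 1643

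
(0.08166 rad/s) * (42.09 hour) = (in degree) 7.089e+05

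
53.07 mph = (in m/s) 23.72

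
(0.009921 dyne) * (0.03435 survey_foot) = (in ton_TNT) 2.483e-19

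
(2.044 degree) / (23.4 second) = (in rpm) 0.01456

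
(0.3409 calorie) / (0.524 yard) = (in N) 2.977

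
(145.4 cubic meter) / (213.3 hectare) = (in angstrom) 6.817e+05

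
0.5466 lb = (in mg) 2.479e+05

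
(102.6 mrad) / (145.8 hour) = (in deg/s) 1.12e-05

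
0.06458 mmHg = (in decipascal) 86.1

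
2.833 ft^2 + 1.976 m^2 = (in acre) 0.0005533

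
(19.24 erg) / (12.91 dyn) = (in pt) 42.25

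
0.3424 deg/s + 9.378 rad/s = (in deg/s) 537.7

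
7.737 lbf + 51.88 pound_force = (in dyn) 2.652e+07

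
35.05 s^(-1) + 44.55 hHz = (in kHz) 4.49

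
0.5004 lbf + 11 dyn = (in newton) 2.226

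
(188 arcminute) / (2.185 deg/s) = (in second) 1.434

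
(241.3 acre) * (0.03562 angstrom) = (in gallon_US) 0.0009189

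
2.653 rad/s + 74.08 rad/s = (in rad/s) 76.73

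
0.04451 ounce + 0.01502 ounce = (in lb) 0.003721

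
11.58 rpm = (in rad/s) 1.213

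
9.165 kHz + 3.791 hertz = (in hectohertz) 91.69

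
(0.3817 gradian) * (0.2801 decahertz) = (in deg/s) 0.9622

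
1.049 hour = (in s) 3776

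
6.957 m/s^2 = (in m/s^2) 6.957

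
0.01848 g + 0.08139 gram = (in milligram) 99.87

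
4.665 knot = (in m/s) 2.4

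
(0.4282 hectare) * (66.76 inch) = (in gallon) 1.918e+06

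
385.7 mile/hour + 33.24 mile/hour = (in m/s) 187.3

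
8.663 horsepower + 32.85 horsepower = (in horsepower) 41.51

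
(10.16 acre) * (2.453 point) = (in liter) 3.558e+04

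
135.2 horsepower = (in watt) 1.008e+05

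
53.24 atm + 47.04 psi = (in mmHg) 4.29e+04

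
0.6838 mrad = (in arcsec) 141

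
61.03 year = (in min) 3.208e+07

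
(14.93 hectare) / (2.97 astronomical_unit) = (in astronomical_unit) 2.246e-18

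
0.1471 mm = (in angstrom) 1.471e+06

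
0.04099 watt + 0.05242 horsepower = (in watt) 39.13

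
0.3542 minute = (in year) 6.739e-07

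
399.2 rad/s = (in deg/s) 2.287e+04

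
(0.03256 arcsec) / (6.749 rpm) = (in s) 2.234e-07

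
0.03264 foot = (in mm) 9.949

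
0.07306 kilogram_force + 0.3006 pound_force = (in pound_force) 0.4617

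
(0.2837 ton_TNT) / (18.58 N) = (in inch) 2.515e+09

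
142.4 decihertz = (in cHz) 1424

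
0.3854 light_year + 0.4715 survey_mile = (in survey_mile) 2.266e+12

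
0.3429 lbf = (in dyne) 1.525e+05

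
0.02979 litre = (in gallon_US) 0.00787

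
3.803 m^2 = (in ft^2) 40.94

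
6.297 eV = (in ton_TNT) 2.411e-28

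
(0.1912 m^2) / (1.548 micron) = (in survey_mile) 76.75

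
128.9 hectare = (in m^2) 1.289e+06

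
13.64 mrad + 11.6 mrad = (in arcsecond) 5206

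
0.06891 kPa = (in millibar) 0.6891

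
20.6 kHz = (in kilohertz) 20.6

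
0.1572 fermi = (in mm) 1.572e-13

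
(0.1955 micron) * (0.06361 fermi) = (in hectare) 1.244e-27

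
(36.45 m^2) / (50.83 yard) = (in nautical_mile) 0.0004234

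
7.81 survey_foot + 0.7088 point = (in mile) 0.001479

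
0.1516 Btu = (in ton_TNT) 3.823e-08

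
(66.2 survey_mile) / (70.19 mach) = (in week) 7.371e-06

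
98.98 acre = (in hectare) 40.06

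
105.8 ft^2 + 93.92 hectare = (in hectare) 93.92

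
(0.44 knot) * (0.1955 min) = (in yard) 2.904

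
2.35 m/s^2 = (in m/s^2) 2.35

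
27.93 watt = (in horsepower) 0.03745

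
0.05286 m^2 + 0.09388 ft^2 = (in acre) 1.522e-05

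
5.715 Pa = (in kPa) 0.005715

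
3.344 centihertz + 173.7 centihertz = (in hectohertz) 0.0177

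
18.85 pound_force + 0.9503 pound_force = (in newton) 88.08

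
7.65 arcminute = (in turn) 0.0003542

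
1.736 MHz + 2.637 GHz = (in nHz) 2.639e+18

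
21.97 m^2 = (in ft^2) 236.5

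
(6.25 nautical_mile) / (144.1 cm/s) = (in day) 0.09297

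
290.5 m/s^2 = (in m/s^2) 290.5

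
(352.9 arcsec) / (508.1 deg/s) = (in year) 6.118e-12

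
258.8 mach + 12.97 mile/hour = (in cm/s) 8.813e+06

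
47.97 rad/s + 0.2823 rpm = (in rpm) 458.4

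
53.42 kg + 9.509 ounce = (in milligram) 5.369e+07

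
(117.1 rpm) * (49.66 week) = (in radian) 3.683e+08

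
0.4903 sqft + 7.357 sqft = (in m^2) 0.729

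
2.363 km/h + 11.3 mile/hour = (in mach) 0.01676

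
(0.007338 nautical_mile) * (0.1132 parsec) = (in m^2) 4.747e+16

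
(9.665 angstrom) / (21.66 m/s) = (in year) 1.415e-18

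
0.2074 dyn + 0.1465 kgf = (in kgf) 0.1465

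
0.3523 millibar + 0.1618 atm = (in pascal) 1.643e+04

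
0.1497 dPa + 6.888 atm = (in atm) 6.888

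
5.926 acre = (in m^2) 2.398e+04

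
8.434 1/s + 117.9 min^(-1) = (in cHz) 1040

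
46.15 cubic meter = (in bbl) 290.3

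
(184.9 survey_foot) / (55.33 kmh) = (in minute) 0.06111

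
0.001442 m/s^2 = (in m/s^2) 0.001442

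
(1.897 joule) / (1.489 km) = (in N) 0.001274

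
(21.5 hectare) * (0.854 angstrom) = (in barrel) 0.0001155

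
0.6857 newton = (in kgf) 0.06992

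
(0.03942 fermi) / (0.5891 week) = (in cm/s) 1.106e-20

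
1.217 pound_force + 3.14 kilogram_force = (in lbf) 8.14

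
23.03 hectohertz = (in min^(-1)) 1.382e+05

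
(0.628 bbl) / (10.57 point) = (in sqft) 288.2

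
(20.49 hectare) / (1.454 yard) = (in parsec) 4.994e-12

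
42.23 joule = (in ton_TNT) 1.009e-08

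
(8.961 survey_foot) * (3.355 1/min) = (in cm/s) 15.27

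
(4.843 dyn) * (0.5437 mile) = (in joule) 0.04238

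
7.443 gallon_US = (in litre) 28.17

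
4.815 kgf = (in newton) 47.22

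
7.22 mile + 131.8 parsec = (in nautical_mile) 2.196e+15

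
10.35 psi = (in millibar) 713.6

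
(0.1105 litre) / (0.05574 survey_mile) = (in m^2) 1.232e-06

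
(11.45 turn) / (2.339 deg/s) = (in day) 0.0204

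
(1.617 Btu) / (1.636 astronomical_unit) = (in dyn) 0.0006971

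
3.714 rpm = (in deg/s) 22.28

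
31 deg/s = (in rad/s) 0.5411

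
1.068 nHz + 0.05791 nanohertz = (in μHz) 0.001126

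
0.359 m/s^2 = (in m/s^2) 0.359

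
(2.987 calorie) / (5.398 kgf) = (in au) 1.578e-12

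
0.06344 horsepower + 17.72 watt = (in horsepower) 0.0872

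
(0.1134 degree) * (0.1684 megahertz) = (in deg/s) 1.91e+04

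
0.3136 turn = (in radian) 1.97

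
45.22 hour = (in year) 0.005162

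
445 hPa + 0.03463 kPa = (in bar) 0.4453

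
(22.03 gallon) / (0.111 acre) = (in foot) 0.0006091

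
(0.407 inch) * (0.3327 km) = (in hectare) 0.0003439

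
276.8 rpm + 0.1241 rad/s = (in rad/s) 29.11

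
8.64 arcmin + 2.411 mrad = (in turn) 0.0007837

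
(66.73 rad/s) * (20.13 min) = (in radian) 8.06e+04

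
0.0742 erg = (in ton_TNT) 1.773e-18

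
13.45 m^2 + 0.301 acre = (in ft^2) 1.326e+04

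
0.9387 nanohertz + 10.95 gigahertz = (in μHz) 1.095e+16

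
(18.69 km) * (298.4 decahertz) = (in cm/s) 5.577e+09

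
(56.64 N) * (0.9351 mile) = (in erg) 8.524e+11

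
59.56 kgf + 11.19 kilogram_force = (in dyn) 6.938e+07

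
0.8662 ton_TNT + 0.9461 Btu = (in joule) 3.624e+09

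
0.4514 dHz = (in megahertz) 4.514e-08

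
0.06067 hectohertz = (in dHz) 60.67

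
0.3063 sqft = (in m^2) 0.02846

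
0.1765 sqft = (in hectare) 1.64e-06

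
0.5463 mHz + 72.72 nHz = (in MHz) 5.464e-10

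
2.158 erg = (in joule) 2.158e-07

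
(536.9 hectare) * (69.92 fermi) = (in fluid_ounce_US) 0.01269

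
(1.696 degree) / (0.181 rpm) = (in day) 1.808e-05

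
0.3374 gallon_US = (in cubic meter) 0.001277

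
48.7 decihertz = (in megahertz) 4.87e-06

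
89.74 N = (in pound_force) 20.17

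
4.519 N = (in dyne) 4.519e+05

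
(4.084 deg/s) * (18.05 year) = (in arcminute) 1.395e+11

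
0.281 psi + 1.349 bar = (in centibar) 136.8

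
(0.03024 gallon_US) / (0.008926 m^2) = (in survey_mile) 7.969e-06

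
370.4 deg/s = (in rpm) 61.73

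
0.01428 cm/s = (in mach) 4.194e-07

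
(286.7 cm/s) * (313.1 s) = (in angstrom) 8.977e+12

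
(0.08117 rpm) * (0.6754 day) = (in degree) 2.842e+04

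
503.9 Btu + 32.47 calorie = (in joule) 5.318e+05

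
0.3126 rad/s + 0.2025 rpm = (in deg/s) 19.13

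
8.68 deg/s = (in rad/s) 0.1515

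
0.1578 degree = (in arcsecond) 568.1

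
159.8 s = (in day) 0.00185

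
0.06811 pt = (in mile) 1.493e-08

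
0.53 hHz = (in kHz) 0.053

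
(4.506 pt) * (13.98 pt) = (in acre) 1.937e-09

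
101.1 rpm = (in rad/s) 10.59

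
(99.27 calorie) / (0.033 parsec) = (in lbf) 9.17e-14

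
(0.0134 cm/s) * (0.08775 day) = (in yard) 1.111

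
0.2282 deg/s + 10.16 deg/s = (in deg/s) 10.39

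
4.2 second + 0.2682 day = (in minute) 386.3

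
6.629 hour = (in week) 0.03946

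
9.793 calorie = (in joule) 40.97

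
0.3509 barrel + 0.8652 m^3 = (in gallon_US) 243.3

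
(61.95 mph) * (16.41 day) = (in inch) 1.546e+09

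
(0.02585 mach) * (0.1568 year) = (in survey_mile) 2.704e+04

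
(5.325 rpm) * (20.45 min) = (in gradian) 4.356e+04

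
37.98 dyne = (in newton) 0.0003798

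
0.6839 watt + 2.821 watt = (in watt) 3.505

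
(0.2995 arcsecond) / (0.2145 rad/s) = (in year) 2.147e-13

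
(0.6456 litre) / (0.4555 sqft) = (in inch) 0.6006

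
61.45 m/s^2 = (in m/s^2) 61.45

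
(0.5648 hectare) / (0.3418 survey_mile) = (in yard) 11.23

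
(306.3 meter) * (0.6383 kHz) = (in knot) 3.8e+05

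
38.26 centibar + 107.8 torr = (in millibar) 526.3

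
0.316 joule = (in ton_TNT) 7.553e-11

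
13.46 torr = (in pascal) 1795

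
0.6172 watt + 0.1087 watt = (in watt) 0.7259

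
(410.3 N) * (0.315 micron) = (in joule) 0.0001292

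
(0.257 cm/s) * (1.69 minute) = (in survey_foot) 0.855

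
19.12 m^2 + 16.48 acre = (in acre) 16.48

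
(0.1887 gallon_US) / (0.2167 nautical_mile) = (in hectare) 1.78e-10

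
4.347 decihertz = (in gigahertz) 4.347e-10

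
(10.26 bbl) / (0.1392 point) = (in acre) 8.208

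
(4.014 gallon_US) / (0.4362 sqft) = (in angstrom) 3.75e+09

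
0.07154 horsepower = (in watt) 53.35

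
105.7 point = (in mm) 37.29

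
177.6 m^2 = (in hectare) 0.01776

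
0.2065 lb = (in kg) 0.09367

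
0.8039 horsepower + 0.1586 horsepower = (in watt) 717.7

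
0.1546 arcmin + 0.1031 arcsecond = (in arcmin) 0.1563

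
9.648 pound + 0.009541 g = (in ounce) 154.4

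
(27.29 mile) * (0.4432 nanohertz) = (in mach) 5.717e-08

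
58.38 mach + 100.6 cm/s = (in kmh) 7.157e+04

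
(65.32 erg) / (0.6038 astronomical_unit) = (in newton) 7.231e-17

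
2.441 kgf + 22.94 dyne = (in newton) 23.94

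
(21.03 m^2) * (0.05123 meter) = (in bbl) 6.776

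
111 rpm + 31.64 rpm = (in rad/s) 14.94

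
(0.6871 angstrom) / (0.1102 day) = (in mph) 1.614e-14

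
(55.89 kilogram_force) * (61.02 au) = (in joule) 5.003e+15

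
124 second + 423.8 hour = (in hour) 423.8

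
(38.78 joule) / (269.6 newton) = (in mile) 8.938e-05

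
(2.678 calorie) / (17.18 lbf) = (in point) 415.6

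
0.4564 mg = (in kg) 4.564e-07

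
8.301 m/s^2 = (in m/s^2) 8.301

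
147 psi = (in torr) 7602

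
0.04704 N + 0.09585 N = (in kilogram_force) 0.01457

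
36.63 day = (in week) 5.233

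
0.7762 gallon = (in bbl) 0.01848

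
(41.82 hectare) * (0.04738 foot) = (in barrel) 3.799e+04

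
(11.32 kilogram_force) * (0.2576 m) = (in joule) 28.6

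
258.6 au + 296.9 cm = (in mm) 3.869e+16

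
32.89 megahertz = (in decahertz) 3.289e+06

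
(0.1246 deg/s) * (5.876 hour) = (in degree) 2636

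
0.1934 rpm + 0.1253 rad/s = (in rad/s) 0.1456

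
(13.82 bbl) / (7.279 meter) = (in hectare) 3.019e-05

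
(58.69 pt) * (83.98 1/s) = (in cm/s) 173.9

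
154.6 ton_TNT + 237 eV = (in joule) 6.468e+11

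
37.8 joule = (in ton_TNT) 9.034e-09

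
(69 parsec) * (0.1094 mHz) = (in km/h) 8.385e+14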